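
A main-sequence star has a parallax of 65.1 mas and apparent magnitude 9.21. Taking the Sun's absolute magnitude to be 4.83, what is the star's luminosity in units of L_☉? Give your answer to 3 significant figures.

d = 1/p = 1000/65.1 mas = 15.36 pc
M = m − 5 log₁₀ d + 5 = 9.21 − 5·1.1864 + 5 = 8.278
M − M_☉ = 8.278 − 4.83 = 3.448
L/L_☉ = 10^(−0.4 × 3.448) = 0.04177

L/L_☉ ≈ 0.0418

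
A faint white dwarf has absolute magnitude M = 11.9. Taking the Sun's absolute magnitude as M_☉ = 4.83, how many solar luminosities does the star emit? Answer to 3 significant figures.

M − M_☉ = 11.9 − 4.83 = 7.070
L/L_☉ = 10^(−0.4 (M − M_☉)) = 10^-2.828 = 1.486×10^-3

L/L_☉ ≈ 1.49×10^-3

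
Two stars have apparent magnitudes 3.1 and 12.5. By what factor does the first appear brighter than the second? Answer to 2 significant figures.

5800

Magnitude difference = -9.4
Flux ratio = 10^(−0.4 Δm) = 10^(−0.4 × -9.4) = 10^3.760 = 5754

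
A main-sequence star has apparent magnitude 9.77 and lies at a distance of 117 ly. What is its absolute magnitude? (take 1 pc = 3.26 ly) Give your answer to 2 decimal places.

M ≈ 7.00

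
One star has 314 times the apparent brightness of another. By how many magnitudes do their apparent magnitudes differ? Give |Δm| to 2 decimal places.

|Δm| ≈ 6.24

Pogson: Δm = −2.5 log₁₀(ratio) = −2.5 log₁₀(314) = −2.5 × 2.4969 = -6.242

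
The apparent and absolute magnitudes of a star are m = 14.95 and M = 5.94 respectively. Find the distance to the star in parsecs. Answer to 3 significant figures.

d ≈ 634 pc

Distance modulus: m − M = 14.95 − (5.94) = 9.010
m − M = 5 log₁₀ d − 5
log₁₀ d = (m − M)/5 + 1 = 2.8020
d = 10^2.8020 = 633.9 pc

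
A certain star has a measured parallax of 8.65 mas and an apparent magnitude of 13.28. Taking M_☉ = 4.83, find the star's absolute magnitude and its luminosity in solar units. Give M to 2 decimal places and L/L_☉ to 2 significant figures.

d = 1/p = 1000/8.65 mas = 115.6 pc
M = m − 5 log₁₀ d + 5 = 13.28 − 5·2.0630 + 5 = 7.965
M − M_☉ = 7.965 − 4.83 = 3.135
L/L_☉ = 10^(−0.4 × 3.135) = 0.05571

M ≈ 7.97; L/L_☉ ≈ 0.056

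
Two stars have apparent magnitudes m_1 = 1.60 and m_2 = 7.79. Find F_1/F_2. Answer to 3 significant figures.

F_1/F_2 ≈ 299

Δm = 1.60 − (7.79) = -6.19
Flux ratio = 10^(−0.4 Δm) = 10^(−0.4 × -6.19) = 10^2.476 = 299.2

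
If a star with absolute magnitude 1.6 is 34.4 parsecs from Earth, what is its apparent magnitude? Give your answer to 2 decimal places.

m ≈ 4.28

m = M + 5 log₁₀ d − 5 = 1.6 + 5·1.5366 − 5 = 4.283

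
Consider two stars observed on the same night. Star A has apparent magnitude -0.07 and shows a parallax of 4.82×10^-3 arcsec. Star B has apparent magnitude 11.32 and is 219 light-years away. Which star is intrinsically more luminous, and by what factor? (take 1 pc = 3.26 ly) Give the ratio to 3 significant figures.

Star A is more luminous, by a factor of 343000.

Star A: d = 1/p = 1/4.82×10^-3″ = 207.5 pc
Star A: M = m − 5 log₁₀ d + 5 = -0.07 − 5·2.3170 + 5 = -6.655
Star B: d = 219 ly / 3.26 = 67.18 pc
Star B: M = m − 5 log₁₀ d + 5 = 11.32 − 5·1.8272 + 5 = 7.184
ΔM = M_A − M_B = -6.655 − (7.184) = -13.839; smaller M is more luminous → Star A.
L ratio = 10^(0.4 |ΔM|) = 10^5.535 = 343100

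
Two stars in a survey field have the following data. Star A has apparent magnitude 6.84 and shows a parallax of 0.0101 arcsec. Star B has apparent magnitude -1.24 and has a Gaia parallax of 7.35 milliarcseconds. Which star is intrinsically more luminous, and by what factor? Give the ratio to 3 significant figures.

Star A: d = 1/p = 1/0.0101″ = 99.01 pc
Star A: M = m − 5 log₁₀ d + 5 = 6.84 − 5·1.9957 + 5 = 1.862
Star B: p = 7.35 mas = 7.35×10^-3″ → d = 1/p = 136.1 pc
Star B: M = m − 5 log₁₀ d + 5 = -1.24 − 5·2.1337 + 5 = -6.909
ΔM = M_A − M_B = 1.862 − (-6.909) = 8.770; smaller M is more luminous → Star B.
L ratio = 10^(0.4 |ΔM|) = 10^3.508 = 3222

Star B is more luminous, by a factor of 3220.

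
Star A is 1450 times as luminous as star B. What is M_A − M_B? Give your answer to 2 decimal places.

Pogson: ΔM = −2.5 log₁₀(ratio) = −2.5 log₁₀(1450) = −2.5 × 3.1614 = -7.903
Star A is brighter, so it has the smaller magnitude: the difference is negative.

M_A − M_B ≈ -7.90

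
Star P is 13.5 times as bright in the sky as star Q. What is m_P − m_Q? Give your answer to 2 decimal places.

m_P − m_Q ≈ -2.83

Pogson: Δm = −2.5 log₁₀(ratio) = −2.5 log₁₀(13.5) = −2.5 × 1.1303 = -2.826
Star P is brighter, so it has the smaller magnitude: the difference is negative.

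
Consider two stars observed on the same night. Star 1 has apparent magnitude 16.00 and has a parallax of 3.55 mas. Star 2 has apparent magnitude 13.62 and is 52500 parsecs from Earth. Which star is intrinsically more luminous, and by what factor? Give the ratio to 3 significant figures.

Star 2 is more luminous, by a factor of 311000.

Star 1: p = 3.55 mas = 3.55×10^-3″ → d = 1/p = 281.7 pc
Star 1: M = m − 5 log₁₀ d + 5 = 16.00 − 5·2.4498 + 5 = 8.751
Star 2: M = m − 5 log₁₀ d + 5 = 13.62 − 5·4.7202 + 5 = -4.981
ΔM = M_1 − M_2 = 8.751 − (-4.981) = 13.732; smaller M is more luminous → Star 2.
L ratio = 10^(0.4 |ΔM|) = 10^5.493 = 311000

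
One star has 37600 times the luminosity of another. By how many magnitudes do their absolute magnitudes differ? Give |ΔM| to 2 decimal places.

|ΔM| ≈ 11.44

Pogson: ΔM = −2.5 log₁₀(ratio) = −2.5 log₁₀(37600) = −2.5 × 4.5752 = -11.438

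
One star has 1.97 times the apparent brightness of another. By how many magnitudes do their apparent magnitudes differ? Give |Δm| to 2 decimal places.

|Δm| ≈ 0.74

Pogson: Δm = −2.5 log₁₀(ratio) = −2.5 log₁₀(1.97) = −2.5 × 0.2945 = -0.736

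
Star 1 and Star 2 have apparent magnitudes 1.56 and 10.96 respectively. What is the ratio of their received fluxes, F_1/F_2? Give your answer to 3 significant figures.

Δm = 1.56 − (10.96) = -9.40
Flux ratio = 10^(−0.4 Δm) = 10^(−0.4 × -9.40) = 10^3.760 = 5754

F_1/F_2 ≈ 5750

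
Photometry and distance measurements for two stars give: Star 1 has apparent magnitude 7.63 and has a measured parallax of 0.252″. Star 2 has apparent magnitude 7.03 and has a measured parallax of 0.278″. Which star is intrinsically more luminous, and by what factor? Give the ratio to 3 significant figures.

Star 1: d = 1/p = 1/0.252″ = 3.968 pc
Star 1: M = m − 5 log₁₀ d + 5 = 7.63 − 5·0.5986 + 5 = 9.637
Star 2: d = 1/p = 1/0.278″ = 3.597 pc
Star 2: M = m − 5 log₁₀ d + 5 = 7.03 − 5·0.5560 + 5 = 9.250
ΔM = M_1 − M_2 = 9.637 − (9.250) = 0.387; smaller M is more luminous → Star 2.
L ratio = 10^(0.4 |ΔM|) = 10^0.155 = 1.428

Star 2 is more luminous, by a factor of 1.43.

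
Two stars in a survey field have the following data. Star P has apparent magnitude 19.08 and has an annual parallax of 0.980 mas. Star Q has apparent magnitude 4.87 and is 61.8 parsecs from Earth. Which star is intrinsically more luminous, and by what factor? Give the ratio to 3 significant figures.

Star P: p = 0.980 mas = 9.80×10^-4″ → d = 1/p = 1020 pc
Star P: M = m − 5 log₁₀ d + 5 = 19.08 − 5·3.0088 + 5 = 9.036
Star Q: M = m − 5 log₁₀ d + 5 = 4.87 − 5·1.7910 + 5 = 0.915
ΔM = M_P − M_Q = 9.036 − (0.915) = 8.121; smaller M is more luminous → Star Q.
L ratio = 10^(0.4 |ΔM|) = 10^3.248 = 1772

Star Q is more luminous, by a factor of 1770.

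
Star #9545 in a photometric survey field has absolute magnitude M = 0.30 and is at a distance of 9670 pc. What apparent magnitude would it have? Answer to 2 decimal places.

m ≈ 15.23

m = M + 5 log₁₀ d − 5 = 0.30 + 5·3.9854 − 5 = 15.227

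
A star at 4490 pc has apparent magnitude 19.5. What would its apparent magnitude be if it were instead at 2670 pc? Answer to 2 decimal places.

m ≈ 18.37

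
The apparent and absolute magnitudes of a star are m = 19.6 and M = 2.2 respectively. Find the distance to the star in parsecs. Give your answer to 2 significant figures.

μ = m − M = 17.400
m − M = 5 log₁₀ d − 5
log₁₀ d = (m − M)/5 + 1 = 4.4800
d = 10^4.4800 = 30200 pc

d ≈ 30000 pc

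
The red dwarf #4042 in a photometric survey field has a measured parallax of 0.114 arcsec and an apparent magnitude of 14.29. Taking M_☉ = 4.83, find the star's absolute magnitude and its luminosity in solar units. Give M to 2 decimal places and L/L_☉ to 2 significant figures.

M ≈ 14.57; L/L_☉ ≈ 1.3×10^-4

d = 1/p = 1/0.114″ = 8.772 pc
M = m − 5 log₁₀ d + 5 = 14.29 − 5·0.9431 + 5 = 14.575
M − M_☉ = 14.575 − 4.83 = 9.745
L/L_☉ = 10^(−0.4 × 9.745) = 1.265×10^-4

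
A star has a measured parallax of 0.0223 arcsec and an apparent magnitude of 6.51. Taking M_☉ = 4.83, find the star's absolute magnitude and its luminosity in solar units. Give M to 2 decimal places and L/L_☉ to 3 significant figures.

M ≈ 3.25; L/L_☉ ≈ 4.28

d = 1/p = 1/0.0223″ = 44.84 pc
M = m − 5 log₁₀ d + 5 = 6.51 − 5·1.6517 + 5 = 3.252
M − M_☉ = 3.252 − 4.83 = -1.578
L/L_☉ = 10^(−0.4 × -1.578) = 4.279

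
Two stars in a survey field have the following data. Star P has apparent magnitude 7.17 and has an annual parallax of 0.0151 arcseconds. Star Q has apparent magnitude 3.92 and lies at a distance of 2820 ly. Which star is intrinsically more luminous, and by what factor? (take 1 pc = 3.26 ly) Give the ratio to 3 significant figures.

Star P: d = 1/p = 1/0.0151″ = 66.23 pc
Star P: M = m − 5 log₁₀ d + 5 = 7.17 − 5·1.8210 + 5 = 3.065
Star Q: d = 2820 ly / 3.26 = 865.0 pc
Star Q: M = m − 5 log₁₀ d + 5 = 3.92 − 5·2.9370 + 5 = -5.765
ΔM = M_P − M_Q = 3.065 − (-5.765) = 8.830; smaller M is more luminous → Star Q.
L ratio = 10^(0.4 |ΔM|) = 10^3.532 = 3404

Star Q is more luminous, by a factor of 3400.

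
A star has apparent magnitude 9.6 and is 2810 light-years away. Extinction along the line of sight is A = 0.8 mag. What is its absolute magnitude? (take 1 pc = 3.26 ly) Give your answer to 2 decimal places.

M ≈ -0.88

d = 2810 ly / 3.26 = 862.0 pc
5 log₁₀(d/10 pc) = 5 log₁₀(862.0) − 5 = 9.677
M = m − 5 log₁₀(d/10) − A = 9.6 − 9.677 − 0.8 = -0.877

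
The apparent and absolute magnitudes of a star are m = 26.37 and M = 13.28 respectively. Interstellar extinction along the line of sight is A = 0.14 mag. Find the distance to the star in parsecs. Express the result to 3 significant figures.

d ≈ 3890 pc

m − M = 5 log₁₀(d/10 pc) + A  ⇒  26.37 − (13.28) − 0.14 = 5 log₁₀(d/10)
12.950 = 5 log₁₀(d/10)
log₁₀ d = (m − M − A)/5 + 1 = 3.5900
d = 10^3.5900 = 3890 pc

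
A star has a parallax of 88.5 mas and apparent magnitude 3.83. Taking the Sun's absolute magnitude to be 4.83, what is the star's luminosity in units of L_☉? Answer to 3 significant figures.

d = 1/p = 1000/88.5 mas = 11.30 pc
M = m − 5 log₁₀ d + 5 = 3.83 − 5·1.0531 + 5 = 3.565
M − M_☉ = 3.565 − 4.83 = -1.265
L/L_☉ = 10^(−0.4 × -1.265) = 3.207

L/L_☉ ≈ 3.21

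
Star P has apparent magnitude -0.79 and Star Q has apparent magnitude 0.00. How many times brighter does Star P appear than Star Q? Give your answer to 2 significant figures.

Δm = -0.79 − (0.00) = -0.79
Flux ratio = 10^(−0.4 Δm) = 10^(−0.4 × -0.79) = 10^0.316 = 2.070

2.1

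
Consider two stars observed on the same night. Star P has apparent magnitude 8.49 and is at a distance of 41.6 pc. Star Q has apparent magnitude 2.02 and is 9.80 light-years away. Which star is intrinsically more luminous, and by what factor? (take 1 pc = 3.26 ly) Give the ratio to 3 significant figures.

Star P: M = m − 5 log₁₀ d + 5 = 8.49 − 5·1.6191 + 5 = 5.395
Star Q: d = 9.80 ly / 3.26 = 3.006 pc
Star Q: M = m − 5 log₁₀ d + 5 = 2.02 − 5·0.4780 + 5 = 4.630
ΔM = M_P − M_Q = 5.395 − (4.630) = 0.765; smaller M is more luminous → Star Q.
L ratio = 10^(0.4 |ΔM|) = 10^0.306 = 2.022

Star Q is more luminous, by a factor of 2.02.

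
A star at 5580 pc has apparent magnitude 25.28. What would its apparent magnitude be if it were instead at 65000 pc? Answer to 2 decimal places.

Flux ∝ 1/d², so Δm = 5 log₁₀(d₂/d₁) = 5 log₁₀(65000/5580) = 5.331
m₂ = m₁ + Δm = 25.28 + (5.331) = 30.611

m ≈ 30.61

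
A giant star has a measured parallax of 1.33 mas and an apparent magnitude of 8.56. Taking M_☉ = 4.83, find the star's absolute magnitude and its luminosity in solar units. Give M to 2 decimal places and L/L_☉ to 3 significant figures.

d = 1/p = 1000/1.33 mas = 751.9 pc
M = m − 5 log₁₀ d + 5 = 8.56 − 5·2.8761 + 5 = -0.821
M − M_☉ = -0.821 − 4.83 = -5.651
L/L_☉ = 10^(−0.4 × -5.651) = 182.1

M ≈ -0.82; L/L_☉ ≈ 182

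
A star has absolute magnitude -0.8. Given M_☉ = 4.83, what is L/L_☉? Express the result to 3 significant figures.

M − M_☉ = -0.8 − 4.83 = -5.630
L/L_☉ = 10^(−0.4 (M − M_☉)) = 10^2.252 = 178.6

L/L_☉ ≈ 179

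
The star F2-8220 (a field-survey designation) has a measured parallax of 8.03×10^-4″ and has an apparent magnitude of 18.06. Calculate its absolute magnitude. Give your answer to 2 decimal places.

d = 1/p = 1/8.03×10^-4″ = 1245 pc
5 log₁₀(d/10 pc) = 5 log₁₀(1245) − 5 = 10.476
M = m − 5 log₁₀(d/10) = 18.06 − 10.476 = 7.584

M ≈ 7.58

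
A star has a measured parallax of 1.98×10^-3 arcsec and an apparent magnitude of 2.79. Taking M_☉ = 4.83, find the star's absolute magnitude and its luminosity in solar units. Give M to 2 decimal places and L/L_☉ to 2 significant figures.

M ≈ -5.73; L/L_☉ ≈ 17000

d = 1/p = 1/1.98×10^-3″ = 505.1 pc
M = m − 5 log₁₀ d + 5 = 2.79 − 5·2.7033 + 5 = -5.727
M − M_☉ = -5.727 − 4.83 = -10.557
L/L_☉ = 10^(−0.4 × -10.557) = 16700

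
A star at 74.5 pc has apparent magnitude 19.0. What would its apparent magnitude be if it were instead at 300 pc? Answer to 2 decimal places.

Flux ∝ 1/d², so Δm = 5 log₁₀(d₂/d₁) = 5 log₁₀(300/74.5) = 3.025
m₂ = m₁ + Δm = 19.0 + (3.025) = 22.025

m ≈ 22.02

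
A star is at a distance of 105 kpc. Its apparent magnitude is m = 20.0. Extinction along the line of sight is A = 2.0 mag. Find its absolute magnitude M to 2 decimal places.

d = 105 kpc = 105000 pc
5 log₁₀(d/10 pc) = 5 log₁₀(105000) − 5 = 20.106
M = m − 5 log₁₀(d/10) − A = 20.0 − 20.106 − 2.0 = -2.106

M ≈ -2.11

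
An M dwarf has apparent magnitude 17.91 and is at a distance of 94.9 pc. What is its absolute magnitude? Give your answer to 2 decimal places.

M ≈ 13.02

5 log₁₀(d/10 pc) = 5 log₁₀(94.90) − 5 = 4.886
M = m − 5 log₁₀(d/10) = 17.91 − 4.886 = 13.024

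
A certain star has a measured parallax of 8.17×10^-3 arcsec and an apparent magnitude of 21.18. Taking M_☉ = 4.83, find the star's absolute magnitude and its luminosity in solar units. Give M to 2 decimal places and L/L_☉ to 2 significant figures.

d = 1/p = 1/8.17×10^-3″ = 122.4 pc
M = m − 5 log₁₀ d + 5 = 21.18 − 5·2.0878 + 5 = 15.741
M − M_☉ = 15.741 − 4.83 = 10.911
L/L_☉ = 10^(−0.4 × 10.911) = 4.321×10^-5

M ≈ 15.74; L/L_☉ ≈ 4.3×10^-5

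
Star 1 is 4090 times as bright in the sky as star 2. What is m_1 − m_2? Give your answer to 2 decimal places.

Pogson: Δm = −2.5 log₁₀(ratio) = −2.5 log₁₀(4090) = −2.5 × 3.6117 = -9.029
Star 1 is brighter, so it has the smaller magnitude: the difference is negative.

m_1 − m_2 ≈ -9.03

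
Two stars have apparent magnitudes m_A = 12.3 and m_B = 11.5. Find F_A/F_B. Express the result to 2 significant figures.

F_A/F_B ≈ 0.48

Δm = 12.3 − (11.5) = 0.8
Flux ratio = 10^(−0.4 Δm) = 10^(−0.4 × 0.8) = 10^-0.320 = 0.4786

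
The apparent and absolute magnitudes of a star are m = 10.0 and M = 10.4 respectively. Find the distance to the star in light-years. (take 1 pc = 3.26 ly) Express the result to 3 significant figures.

d ≈ 27.1 ly

μ = m − M = -0.400
m − M = 5 log₁₀ d − 5
log₁₀ d = (m − M)/5 + 1 = 0.9200
d = 10^0.9200 = 8.318 pc
= 27.12 ly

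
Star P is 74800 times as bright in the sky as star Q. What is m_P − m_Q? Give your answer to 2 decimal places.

Pogson: Δm = −2.5 log₁₀(ratio) = −2.5 log₁₀(74800) = −2.5 × 4.8739 = -12.185
Star P is brighter, so it has the smaller magnitude: the difference is negative.

m_P − m_Q ≈ -12.18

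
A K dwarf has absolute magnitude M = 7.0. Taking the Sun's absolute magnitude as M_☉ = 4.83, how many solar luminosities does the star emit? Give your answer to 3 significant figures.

L/L_☉ ≈ 0.136

M − M_☉ = 7.0 − 4.83 = 2.170
L/L_☉ = 10^(−0.4 (M − M_☉)) = 10^-0.868 = 0.1355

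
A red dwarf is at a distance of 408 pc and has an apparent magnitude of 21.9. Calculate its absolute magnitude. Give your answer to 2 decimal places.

5 log₁₀(d/10 pc) = 5 log₁₀(408.0) − 5 = 8.053
M = m − 5 log₁₀(d/10) = 21.9 − 8.053 = 13.847

M ≈ 13.85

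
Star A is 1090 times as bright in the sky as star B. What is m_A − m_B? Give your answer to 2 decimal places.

Pogson: Δm = −2.5 log₁₀(ratio) = −2.5 log₁₀(1090) = −2.5 × 3.0374 = -7.594
Star A is brighter, so it has the smaller magnitude: the difference is negative.

m_A − m_B ≈ -7.59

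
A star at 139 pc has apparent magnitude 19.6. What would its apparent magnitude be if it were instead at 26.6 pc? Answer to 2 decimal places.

m ≈ 16.01

Flux ∝ 1/d², so Δm = 5 log₁₀(d₂/d₁) = 5 log₁₀(26.6/139) = -3.591
m₂ = m₁ + Δm = 19.6 + (-3.591) = 16.009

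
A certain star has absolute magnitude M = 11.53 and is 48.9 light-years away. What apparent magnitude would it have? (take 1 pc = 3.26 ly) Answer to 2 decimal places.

m ≈ 12.41

d = 48.9 ly / 3.26 = 15.00 pc
m = M + 5 log₁₀ d − 5 = 11.53 + 5·1.1761 − 5 = 12.410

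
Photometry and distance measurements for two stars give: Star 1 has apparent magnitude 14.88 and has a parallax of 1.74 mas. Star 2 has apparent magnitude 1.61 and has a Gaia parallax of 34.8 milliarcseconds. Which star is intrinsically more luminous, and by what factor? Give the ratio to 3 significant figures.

Star 1: p = 1.74 mas = 1.74×10^-3″ → d = 1/p = 574.7 pc
Star 1: M = m − 5 log₁₀ d + 5 = 14.88 − 5·2.7595 + 5 = 6.083
Star 2: p = 34.8 mas = 0.0348″ → d = 1/p = 28.74 pc
Star 2: M = m − 5 log₁₀ d + 5 = 1.61 − 5·1.4584 + 5 = -0.682
ΔM = M_1 − M_2 = 6.083 − (-0.682) = 6.765; smaller M is more luminous → Star 2.
L ratio = 10^(0.4 |ΔM|) = 10^2.706 = 508.1

Star 2 is more luminous, by a factor of 508.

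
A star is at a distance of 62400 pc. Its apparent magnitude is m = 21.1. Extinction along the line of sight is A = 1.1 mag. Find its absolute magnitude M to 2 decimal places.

5 log₁₀(d/10 pc) = 5 log₁₀(62400) − 5 = 18.976
M = m − 5 log₁₀(d/10) − A = 21.1 − 18.976 − 1.1 = 1.024

M ≈ 1.02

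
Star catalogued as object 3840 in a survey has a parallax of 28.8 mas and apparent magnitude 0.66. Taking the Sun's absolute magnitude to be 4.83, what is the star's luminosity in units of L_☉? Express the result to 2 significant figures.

L/L_☉ ≈ 560

d = 1/p = 1000/28.8 mas = 34.72 pc
M = m − 5 log₁₀ d + 5 = 0.66 − 5·1.5406 + 5 = -2.043
M − M_☉ = -2.043 − 4.83 = -6.873
L/L_☉ = 10^(−0.4 × -6.873) = 561.3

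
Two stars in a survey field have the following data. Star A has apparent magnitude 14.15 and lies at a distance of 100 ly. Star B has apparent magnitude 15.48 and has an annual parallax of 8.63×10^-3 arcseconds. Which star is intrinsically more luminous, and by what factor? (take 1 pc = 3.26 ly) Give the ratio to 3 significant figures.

Star B is more luminous, by a factor of 4.19.

Star A: d = 100 ly / 3.26 = 30.67 pc
Star A: M = m − 5 log₁₀ d + 5 = 14.15 − 5·1.4868 + 5 = 11.716
Star B: d = 1/p = 1/8.63×10^-3″ = 115.9 pc
Star B: M = m − 5 log₁₀ d + 5 = 15.48 − 5·2.0640 + 5 = 10.160
ΔM = M_A − M_B = 11.716 − (10.160) = 1.556; smaller M is more luminous → Star B.
L ratio = 10^(0.4 |ΔM|) = 10^0.622 = 4.192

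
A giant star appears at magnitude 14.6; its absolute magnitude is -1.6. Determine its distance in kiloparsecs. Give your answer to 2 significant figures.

Distance modulus: m − M = 14.6 − (-1.6) = 16.200
m − M = 5 log₁₀ d − 5
log₁₀ d = (m − M)/5 + 1 = 4.2400
d = 10^4.2400 = 17380 pc
= 17.38 kpc

d ≈ 17 kpc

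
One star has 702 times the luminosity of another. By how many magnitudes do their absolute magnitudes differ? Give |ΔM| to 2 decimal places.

|ΔM| ≈ 7.12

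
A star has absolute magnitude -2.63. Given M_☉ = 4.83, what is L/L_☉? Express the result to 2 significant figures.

L/L_☉ ≈ 960

M − M_☉ = -2.63 − 4.83 = -7.460
L/L_☉ = 10^(−0.4 (M − M_☉)) = 10^2.984 = 963.8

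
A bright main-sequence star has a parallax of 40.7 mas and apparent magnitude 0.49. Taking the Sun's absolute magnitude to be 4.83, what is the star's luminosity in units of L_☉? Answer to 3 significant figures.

L/L_☉ ≈ 329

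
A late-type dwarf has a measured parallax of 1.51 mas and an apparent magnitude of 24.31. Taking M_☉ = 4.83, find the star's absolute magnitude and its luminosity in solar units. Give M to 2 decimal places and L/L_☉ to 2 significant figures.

M ≈ 15.20; L/L_☉ ≈ 7.1×10^-5

d = 1/p = 1000/1.51 mas = 662.3 pc
M = m − 5 log₁₀ d + 5 = 24.31 − 5·2.8210 + 5 = 15.205
M − M_☉ = 15.205 − 4.83 = 10.375
L/L_☉ = 10^(−0.4 × 10.375) = 7.080×10^-5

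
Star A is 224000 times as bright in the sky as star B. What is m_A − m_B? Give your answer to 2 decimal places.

Pogson: Δm = −2.5 log₁₀(ratio) = −2.5 log₁₀(224000) = −2.5 × 5.3502 = -13.376
Star A is brighter, so it has the smaller magnitude: the difference is negative.

m_A − m_B ≈ -13.38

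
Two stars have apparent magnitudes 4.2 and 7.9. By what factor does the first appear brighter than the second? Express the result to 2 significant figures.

30

Δm = 4.2 − (7.9) = -3.7
Flux ratio = 10^(−0.4 Δm) = 10^(−0.4 × -3.7) = 10^1.480 = 30.20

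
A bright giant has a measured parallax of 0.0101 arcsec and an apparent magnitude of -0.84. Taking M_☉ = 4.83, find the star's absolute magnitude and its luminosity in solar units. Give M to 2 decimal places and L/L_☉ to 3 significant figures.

M ≈ -5.82; L/L_☉ ≈ 18200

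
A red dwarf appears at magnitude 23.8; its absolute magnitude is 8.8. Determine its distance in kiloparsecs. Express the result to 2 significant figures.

d ≈ 10 kpc

μ = m − M = 15.000
m − M = 5 log₁₀ d − 5
log₁₀ d = (m − M)/5 + 1 = 4.0000
d = 10^4.0000 = 10000 pc
= 10.00 kpc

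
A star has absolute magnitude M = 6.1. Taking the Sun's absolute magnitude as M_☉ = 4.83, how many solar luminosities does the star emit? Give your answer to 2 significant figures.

L/L_☉ ≈ 0.31

M − M_☉ = 6.1 − 4.83 = 1.270
L/L_☉ = 10^(−0.4 (M − M_☉)) = 10^-0.508 = 0.3105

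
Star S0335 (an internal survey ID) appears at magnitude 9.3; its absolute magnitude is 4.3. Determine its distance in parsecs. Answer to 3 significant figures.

Distance modulus: m − M = 9.3 − (4.3) = 5.000
m − M = 5 log₁₀ d − 5
log₁₀ d = (m − M)/5 + 1 = 2.0000
d = 10^2.0000 = 100.0 pc

d ≈ 100 pc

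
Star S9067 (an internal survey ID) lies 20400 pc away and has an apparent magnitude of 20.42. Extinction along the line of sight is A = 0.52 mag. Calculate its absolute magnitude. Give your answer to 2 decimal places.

M ≈ 3.35

5 log₁₀(d/10 pc) = 5 log₁₀(20400) − 5 = 16.548
M = m − 5 log₁₀(d/10) − A = 20.42 − 16.548 − 0.52 = 3.352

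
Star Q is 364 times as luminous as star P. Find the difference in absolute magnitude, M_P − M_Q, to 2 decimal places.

M_P − M_Q ≈ 6.40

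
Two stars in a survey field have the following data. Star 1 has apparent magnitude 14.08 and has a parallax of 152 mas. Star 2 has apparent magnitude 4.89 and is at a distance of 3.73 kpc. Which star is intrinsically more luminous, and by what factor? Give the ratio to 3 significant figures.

Star 1: p = 152 mas = 0.152″ → d = 1/p = 6.579 pc
Star 1: M = m − 5 log₁₀ d + 5 = 14.08 − 5·0.8182 + 5 = 14.989
Star 2: d = 3.73 kpc = 3730 pc
Star 2: M = m − 5 log₁₀ d + 5 = 4.89 − 5·3.5717 + 5 = -7.969
ΔM = M_1 − M_2 = 14.989 − (-7.969) = 22.958; smaller M is more luminous → Star 2.
L ratio = 10^(0.4 |ΔM|) = 10^9.183 = 1.524×10^9

Star 2 is more luminous, by a factor of 1.52×10^9.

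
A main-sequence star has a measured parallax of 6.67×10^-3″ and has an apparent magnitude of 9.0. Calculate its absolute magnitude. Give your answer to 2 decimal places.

M ≈ 3.12

d = 1/p = 1/6.67×10^-3″ = 149.9 pc
5 log₁₀(d/10 pc) = 5 log₁₀(149.9) − 5 = 5.879
M = m − 5 log₁₀(d/10) = 9.0 − 5.879 = 3.121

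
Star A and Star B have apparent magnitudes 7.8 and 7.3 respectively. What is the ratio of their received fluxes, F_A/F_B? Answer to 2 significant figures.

Magnitude difference = 0.5
Flux ratio = 10^(−0.4 Δm) = 10^(−0.4 × 0.5) = 10^-0.200 = 0.6310

F_A/F_B ≈ 0.63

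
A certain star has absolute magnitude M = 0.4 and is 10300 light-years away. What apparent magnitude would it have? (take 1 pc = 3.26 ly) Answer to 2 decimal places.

m ≈ 12.90

d = 10300 ly / 3.26 = 3160 pc
m = M + 5 log₁₀ d − 5 = 0.4 + 5·3.4996 − 5 = 12.898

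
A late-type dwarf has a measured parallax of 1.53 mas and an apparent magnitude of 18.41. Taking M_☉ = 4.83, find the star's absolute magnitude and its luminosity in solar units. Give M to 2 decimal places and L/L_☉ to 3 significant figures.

d = 1/p = 1000/1.53 mas = 653.6 pc
M = m − 5 log₁₀ d + 5 = 18.41 − 5·2.8153 + 5 = 9.333
M − M_☉ = 9.333 − 4.83 = 4.503
L/L_☉ = 10^(−0.4 × 4.503) = 0.01580

M ≈ 9.33; L/L_☉ ≈ 0.0158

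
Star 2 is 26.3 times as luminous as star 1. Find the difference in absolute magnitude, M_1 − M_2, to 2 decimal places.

M_1 − M_2 ≈ 3.55

Pogson: ΔM = −2.5 log₁₀(ratio) = −2.5 log₁₀(26.3) = −2.5 × 1.4200 = -3.550
Star 2 is brighter so has the smaller magnitude: M_1 − M_2 is positive.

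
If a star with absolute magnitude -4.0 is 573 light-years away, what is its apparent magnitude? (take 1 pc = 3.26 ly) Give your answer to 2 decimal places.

d = 573 ly / 3.26 = 175.8 pc
m = M + 5 log₁₀ d − 5 = -4.0 + 5·2.2449 − 5 = 2.225

m ≈ 2.22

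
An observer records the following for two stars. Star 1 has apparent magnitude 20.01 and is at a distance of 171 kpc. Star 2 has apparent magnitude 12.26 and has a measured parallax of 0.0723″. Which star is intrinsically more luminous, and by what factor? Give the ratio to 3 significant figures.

Star 1: d = 171 kpc = 171000 pc
Star 1: M = m − 5 log₁₀ d + 5 = 20.01 − 5·5.2330 + 5 = -1.155
Star 2: d = 1/p = 1/0.0723″ = 13.83 pc
Star 2: M = m − 5 log₁₀ d + 5 = 12.26 − 5·1.1409 + 5 = 11.556
ΔM = M_1 − M_2 = -1.155 − (11.556) = -12.711; smaller M is more luminous → Star 1.
L ratio = 10^(0.4 |ΔM|) = 10^5.084 = 121400

Star 1 is more luminous, by a factor of 121000.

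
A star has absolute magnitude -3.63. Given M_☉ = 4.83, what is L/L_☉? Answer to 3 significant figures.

L/L_☉ ≈ 2420

M − M_☉ = -3.63 − 4.83 = -8.460
L/L_☉ = 10^(−0.4 (M − M_☉)) = 10^3.384 = 2421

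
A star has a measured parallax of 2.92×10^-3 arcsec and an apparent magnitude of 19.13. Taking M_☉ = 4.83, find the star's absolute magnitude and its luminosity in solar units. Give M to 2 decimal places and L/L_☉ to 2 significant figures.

d = 1/p = 1/2.92×10^-3″ = 342.5 pc
M = m − 5 log₁₀ d + 5 = 19.13 − 5·2.5346 + 5 = 11.457
M − M_☉ = 11.457 − 4.83 = 6.627
L/L_☉ = 10^(−0.4 × 6.627) = 2.235×10^-3

M ≈ 11.46; L/L_☉ ≈ 2.2×10^-3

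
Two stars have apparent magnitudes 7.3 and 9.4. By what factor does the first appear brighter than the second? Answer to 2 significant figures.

6.9

Δm = 7.3 − (9.4) = -2.1
Flux ratio = 10^(−0.4 Δm) = 10^(−0.4 × -2.1) = 10^0.840 = 6.918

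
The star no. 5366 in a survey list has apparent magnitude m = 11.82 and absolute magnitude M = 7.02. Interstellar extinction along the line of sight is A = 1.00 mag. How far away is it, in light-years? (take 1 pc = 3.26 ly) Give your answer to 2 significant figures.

d ≈ 190 ly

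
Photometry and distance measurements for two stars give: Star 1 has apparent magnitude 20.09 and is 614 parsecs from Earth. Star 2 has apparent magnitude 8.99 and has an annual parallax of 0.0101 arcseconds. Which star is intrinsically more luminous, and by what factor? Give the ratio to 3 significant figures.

Star 1: M = m − 5 log₁₀ d + 5 = 20.09 − 5·2.7882 + 5 = 11.149
Star 2: d = 1/p = 1/0.0101″ = 99.01 pc
Star 2: M = m − 5 log₁₀ d + 5 = 8.99 − 5·1.9957 + 5 = 4.012
ΔM = M_1 − M_2 = 11.149 − (4.012) = 7.138; smaller M is more luminous → Star 2.
L ratio = 10^(0.4 |ΔM|) = 10^2.855 = 716.2

Star 2 is more luminous, by a factor of 716.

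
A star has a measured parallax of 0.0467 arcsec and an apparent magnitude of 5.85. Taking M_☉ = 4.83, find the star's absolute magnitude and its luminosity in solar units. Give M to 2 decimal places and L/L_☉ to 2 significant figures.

d = 1/p = 1/0.0467″ = 21.41 pc
M = m − 5 log₁₀ d + 5 = 5.85 − 5·1.3307 + 5 = 4.197
M − M_☉ = 4.197 − 4.83 = -0.633
L/L_☉ = 10^(−0.4 × -0.633) = 1.792

M ≈ 4.20; L/L_☉ ≈ 1.8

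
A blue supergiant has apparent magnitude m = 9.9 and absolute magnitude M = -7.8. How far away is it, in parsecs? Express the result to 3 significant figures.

d ≈ 34700 pc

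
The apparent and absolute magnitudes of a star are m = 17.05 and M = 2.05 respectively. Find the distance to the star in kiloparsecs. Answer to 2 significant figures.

d ≈ 10 kpc

Distance modulus: m − M = 17.05 − (2.05) = 15.000
m − M = 5 log₁₀ d − 5
log₁₀ d = (m − M)/5 + 1 = 4.0000
d = 10^4.0000 = 10000 pc
= 10.00 kpc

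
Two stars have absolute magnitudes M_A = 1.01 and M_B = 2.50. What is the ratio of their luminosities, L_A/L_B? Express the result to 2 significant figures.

ΔM = M_A − M_B = -1.49
L_A/L_B = 10^(−0.4 ΔM) = 10^0.596 = 3.945

L_A/L_B ≈ 3.9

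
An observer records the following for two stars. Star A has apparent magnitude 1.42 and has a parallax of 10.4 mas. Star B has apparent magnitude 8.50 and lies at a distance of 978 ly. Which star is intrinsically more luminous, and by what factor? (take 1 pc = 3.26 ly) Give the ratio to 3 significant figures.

Star A is more luminous, by a factor of 69.8.

Star A: p = 10.4 mas = 0.0104″ → d = 1/p = 96.15 pc
Star A: M = m − 5 log₁₀ d + 5 = 1.42 − 5·1.9830 + 5 = -3.495
Star B: d = 978 ly / 3.26 = 300.0 pc
Star B: M = m − 5 log₁₀ d + 5 = 8.50 − 5·2.4771 + 5 = 1.114
ΔM = M_A − M_B = -3.495 − (1.114) = -4.609; smaller M is more luminous → Star A.
L ratio = 10^(0.4 |ΔM|) = 10^1.844 = 69.77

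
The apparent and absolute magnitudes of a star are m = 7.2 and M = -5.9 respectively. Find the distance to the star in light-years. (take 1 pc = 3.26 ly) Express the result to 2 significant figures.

d ≈ 14000 ly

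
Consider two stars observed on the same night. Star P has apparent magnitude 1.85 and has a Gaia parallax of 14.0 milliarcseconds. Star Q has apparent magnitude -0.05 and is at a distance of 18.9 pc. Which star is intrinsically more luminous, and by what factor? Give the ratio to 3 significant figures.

Star P: p = 14.0 mas = 0.0140″ → d = 1/p = 71.43 pc
Star P: M = m − 5 log₁₀ d + 5 = 1.85 − 5·1.8539 + 5 = -2.419
Star Q: M = m − 5 log₁₀ d + 5 = -0.05 − 5·1.2765 + 5 = -1.432
ΔM = M_P − M_Q = -2.419 − (-1.432) = -0.987; smaller M is more luminous → Star P.
L ratio = 10^(0.4 |ΔM|) = 10^0.395 = 2.482

Star P is more luminous, by a factor of 2.48.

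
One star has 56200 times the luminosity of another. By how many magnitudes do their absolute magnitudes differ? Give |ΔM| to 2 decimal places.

Pogson: ΔM = −2.5 log₁₀(ratio) = −2.5 log₁₀(56200) = −2.5 × 4.7497 = -11.874

|ΔM| ≈ 11.87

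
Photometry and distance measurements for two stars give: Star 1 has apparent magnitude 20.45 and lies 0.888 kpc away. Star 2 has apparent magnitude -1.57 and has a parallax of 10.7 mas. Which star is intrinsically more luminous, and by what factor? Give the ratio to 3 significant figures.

Star 1: d = 0.888 kpc = 888.0 pc
Star 1: M = m − 5 log₁₀ d + 5 = 20.45 − 5·2.9484 + 5 = 10.708
Star 2: p = 10.7 mas = 0.0107″ → d = 1/p = 93.46 pc
Star 2: M = m − 5 log₁₀ d + 5 = -1.57 − 5·1.9706 + 5 = -6.423
ΔM = M_1 − M_2 = 10.708 − (-6.423) = 17.131; smaller M is more luminous → Star 2.
L ratio = 10^(0.4 |ΔM|) = 10^6.852 = 7.119×10^6

Star 2 is more luminous, by a factor of 7.12×10^6.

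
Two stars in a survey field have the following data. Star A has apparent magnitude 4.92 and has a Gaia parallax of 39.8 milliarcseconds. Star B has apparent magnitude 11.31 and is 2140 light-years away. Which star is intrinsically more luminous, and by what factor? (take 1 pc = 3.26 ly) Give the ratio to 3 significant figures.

Star A: p = 39.8 mas = 0.0398″ → d = 1/p = 25.13 pc
Star A: M = m − 5 log₁₀ d + 5 = 4.92 − 5·1.4001 + 5 = 2.919
Star B: d = 2140 ly / 3.26 = 656.4 pc
Star B: M = m − 5 log₁₀ d + 5 = 11.31 − 5·2.8172 + 5 = 2.224
ΔM = M_A − M_B = 2.919 − (2.224) = 0.695; smaller M is more luminous → Star B.
L ratio = 10^(0.4 |ΔM|) = 10^0.278 = 1.897

Star B is more luminous, by a factor of 1.90.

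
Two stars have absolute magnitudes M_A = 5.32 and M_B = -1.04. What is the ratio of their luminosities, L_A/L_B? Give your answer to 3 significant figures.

L_A/L_B ≈ 2.86×10^-3

ΔM = M_A − M_B = 6.36
L_A/L_B = 10^(−0.4 ΔM) = 10^-2.544 = 2.858×10^-3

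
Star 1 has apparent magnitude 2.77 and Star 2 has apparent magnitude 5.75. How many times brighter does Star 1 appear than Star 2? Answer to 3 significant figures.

15.6

Magnitude difference = -2.98
Flux ratio = 10^(−0.4 Δm) = 10^(−0.4 × -2.98) = 10^1.192 = 15.56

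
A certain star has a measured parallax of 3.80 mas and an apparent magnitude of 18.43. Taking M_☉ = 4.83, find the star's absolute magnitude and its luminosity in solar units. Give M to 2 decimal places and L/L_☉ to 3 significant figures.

M ≈ 11.33; L/L_☉ ≈ 2.51×10^-3

d = 1/p = 1000/3.80 mas = 263.2 pc
M = m − 5 log₁₀ d + 5 = 18.43 − 5·2.4202 + 5 = 11.329
M − M_☉ = 11.329 − 4.83 = 6.499
L/L_☉ = 10^(−0.4 × 6.499) = 2.514×10^-3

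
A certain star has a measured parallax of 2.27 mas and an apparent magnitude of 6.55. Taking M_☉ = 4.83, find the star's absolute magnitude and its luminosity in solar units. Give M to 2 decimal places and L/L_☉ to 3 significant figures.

d = 1/p = 1000/2.27 mas = 440.5 pc
M = m − 5 log₁₀ d + 5 = 6.55 − 5·2.6440 + 5 = -1.670
M − M_☉ = -1.670 − 4.83 = -6.500
L/L_☉ = 10^(−0.4 × -6.500) = 398.1

M ≈ -1.67; L/L_☉ ≈ 398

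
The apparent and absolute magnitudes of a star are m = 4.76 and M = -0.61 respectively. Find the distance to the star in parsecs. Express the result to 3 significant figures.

d ≈ 119 pc

μ = m − M = 5.370
m − M = 5 log₁₀ d − 5
log₁₀ d = (m − M)/5 + 1 = 2.0740
d = 10^2.0740 = 118.6 pc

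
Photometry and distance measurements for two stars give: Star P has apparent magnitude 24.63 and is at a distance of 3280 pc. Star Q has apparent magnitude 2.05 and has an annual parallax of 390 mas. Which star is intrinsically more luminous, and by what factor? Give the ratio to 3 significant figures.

Star Q is more luminous, by a factor of 658.

Star P: M = m − 5 log₁₀ d + 5 = 24.63 − 5·3.5159 + 5 = 12.051
Star Q: p = 390 mas = 0.390″ → d = 1/p = 2.564 pc
Star Q: M = m − 5 log₁₀ d + 5 = 2.05 − 5·0.4089 + 5 = 5.005
ΔM = M_P − M_Q = 12.051 − (5.005) = 7.045; smaller M is more luminous → Star Q.
L ratio = 10^(0.4 |ΔM|) = 10^2.818 = 657.8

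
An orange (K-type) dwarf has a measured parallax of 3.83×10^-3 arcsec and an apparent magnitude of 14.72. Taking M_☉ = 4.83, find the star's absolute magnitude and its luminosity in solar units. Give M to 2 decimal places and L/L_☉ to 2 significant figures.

d = 1/p = 1/3.83×10^-3″ = 261.1 pc
M = m − 5 log₁₀ d + 5 = 14.72 − 5·2.4168 + 5 = 7.636
M − M_☉ = 7.636 − 4.83 = 2.806
L/L_☉ = 10^(−0.4 × 2.806) = 0.07544

M ≈ 7.64; L/L_☉ ≈ 0.075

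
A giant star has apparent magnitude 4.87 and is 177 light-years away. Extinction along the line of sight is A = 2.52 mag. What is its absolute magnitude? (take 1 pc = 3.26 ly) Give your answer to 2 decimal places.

M ≈ -1.32

d = 177 ly / 3.26 = 54.29 pc
5 log₁₀(d/10 pc) = 5 log₁₀(54.29) − 5 = 3.674
M = m − 5 log₁₀(d/10) − A = 4.87 − 3.674 − 2.52 = -1.324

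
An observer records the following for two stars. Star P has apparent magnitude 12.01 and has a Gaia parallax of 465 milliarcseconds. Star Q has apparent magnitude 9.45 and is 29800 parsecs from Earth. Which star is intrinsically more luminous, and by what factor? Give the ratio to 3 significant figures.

Star Q is more luminous, by a factor of 2.03×10^9.

Star P: p = 465 mas = 0.465″ → d = 1/p = 2.151 pc
Star P: M = m − 5 log₁₀ d + 5 = 12.01 − 5·0.3325 + 5 = 15.347
Star Q: M = m − 5 log₁₀ d + 5 = 9.45 − 5·4.4742 + 5 = -7.921
ΔM = M_P − M_Q = 15.347 − (-7.921) = 23.268; smaller M is more luminous → Star Q.
L ratio = 10^(0.4 |ΔM|) = 10^9.307 = 2.029×10^9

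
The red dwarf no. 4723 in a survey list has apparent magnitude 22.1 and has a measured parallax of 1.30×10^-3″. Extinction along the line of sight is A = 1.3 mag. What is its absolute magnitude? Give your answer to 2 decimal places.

M ≈ 11.37

d = 1/p = 1/1.30×10^-3″ = 769.2 pc
5 log₁₀(d/10 pc) = 5 log₁₀(769.2) − 5 = 9.430
M = m − 5 log₁₀(d/10) − A = 22.1 − 9.430 − 1.3 = 11.370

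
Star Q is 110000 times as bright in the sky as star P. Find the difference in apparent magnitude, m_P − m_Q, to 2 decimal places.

m_P − m_Q ≈ 12.60

Pogson: Δm = −2.5 log₁₀(ratio) = −2.5 log₁₀(110000) = −2.5 × 5.0414 = -12.603
Star Q is brighter so has the smaller magnitude: m_P − m_Q is positive.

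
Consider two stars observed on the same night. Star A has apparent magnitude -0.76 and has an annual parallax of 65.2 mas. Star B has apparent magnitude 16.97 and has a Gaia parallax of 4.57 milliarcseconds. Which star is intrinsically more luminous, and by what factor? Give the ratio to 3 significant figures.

Star A: p = 65.2 mas = 0.0652″ → d = 1/p = 15.34 pc
Star A: M = m − 5 log₁₀ d + 5 = -0.76 − 5·1.1858 + 5 = -1.689
Star B: p = 4.57 mas = 4.57×10^-3″ → d = 1/p = 218.8 pc
Star B: M = m − 5 log₁₀ d + 5 = 16.97 − 5·2.3401 + 5 = 10.270
ΔM = M_A − M_B = -1.689 − (10.270) = -11.958; smaller M is more luminous → Star A.
L ratio = 10^(0.4 |ΔM|) = 10^4.783 = 60720

Star A is more luminous, by a factor of 60700.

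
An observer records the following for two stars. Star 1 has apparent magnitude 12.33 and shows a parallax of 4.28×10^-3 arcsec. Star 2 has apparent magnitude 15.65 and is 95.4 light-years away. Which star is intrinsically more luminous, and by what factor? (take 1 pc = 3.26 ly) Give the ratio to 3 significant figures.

Star 1 is more luminous, by a factor of 1360.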